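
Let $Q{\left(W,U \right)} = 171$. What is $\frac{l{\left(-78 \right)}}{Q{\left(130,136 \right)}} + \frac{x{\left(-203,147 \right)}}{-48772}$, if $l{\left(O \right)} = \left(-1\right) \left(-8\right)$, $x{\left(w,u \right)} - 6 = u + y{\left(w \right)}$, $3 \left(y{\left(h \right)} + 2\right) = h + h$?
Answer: $\frac{387497}{8340012} \approx 0.046462$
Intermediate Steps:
$y{\left(h \right)} = -2 + \frac{2 h}{3}$ ($y{\left(h \right)} = -2 + \frac{h + h}{3} = -2 + \frac{2 h}{3}$)
$x{\left(w,u \right)} = 4 + u + \frac{2 w}{3}$ ($x{\left(w,u \right)} = 6 + \left(u + \left(-2 + \frac{2 w}{3}\right)\right) = 6 + \left(-2 + u + \frac{2 w}{3}\right) = 4 + u + \frac{2 w}{3}$)
$l{\left(O \right)} = 8$
$\frac{l{\left(-78 \right)}}{Q{\left(130,136 \right)}} + \frac{x{\left(-203,147 \right)}}{-48772} = \frac{8}{171} + \frac{4 + 147 + \frac{2}{3} \left(-203\right)}{-48772} = 8 \cdot \frac{1}{171} + \left(4 + 147 - \frac{406}{3}\right) \left(- \frac{1}{48772}\right) = \frac{8}{171} + \frac{47}{3} \left(- \frac{1}{48772}\right) = \frac{8}{171} - \frac{47}{146316} = \frac{387497}{8340012}$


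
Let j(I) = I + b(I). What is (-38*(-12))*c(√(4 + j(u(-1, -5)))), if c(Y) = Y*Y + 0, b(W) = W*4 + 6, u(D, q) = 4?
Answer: 13680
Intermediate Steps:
b(W) = 6 + 4*W (b(W) = 4*W + 6 = 6 + 4*W)
j(I) = 6 + 5*I (j(I) = I + (6 + 4*I) = 6 + 5*I)
c(Y) = Y² (c(Y) = Y² + 0 = Y²)
(-38*(-12))*c(√(4 + j(u(-1, -5)))) = (-38*(-12))*(√(4 + (6 + 5*4)))² = 456*(√(4 + (6 + 20)))² = 456*(√(4 + 26))² = 456*(√30)² = 456*30 = 13680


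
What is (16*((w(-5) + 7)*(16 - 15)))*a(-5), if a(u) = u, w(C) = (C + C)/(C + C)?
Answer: -640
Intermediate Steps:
w(C) = 1 (w(C) = (2*C)/((2*C)) = (2*C)*(1/(2*C)) = 1)
(16*((w(-5) + 7)*(16 - 15)))*a(-5) = (16*((1 + 7)*(16 - 15)))*(-5) = (16*(8*1))*(-5) = (16*8)*(-5) = 128*(-5) = -640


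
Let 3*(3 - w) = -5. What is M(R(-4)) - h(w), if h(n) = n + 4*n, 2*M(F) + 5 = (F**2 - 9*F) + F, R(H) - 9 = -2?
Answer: -88/3 ≈ -29.333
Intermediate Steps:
w = 14/3 (w = 3 - 1/3*(-5) = 3 + 5/3 = 14/3 ≈ 4.6667)
R(H) = 7 (R(H) = 9 - 2 = 7)
M(F) = -5/2 + F**2/2 - 4*F (M(F) = -5/2 + ((F**2 - 9*F) + F)/2 = -5/2 + (F**2 - 8*F)/2 = -5/2 + (F**2/2 - 4*F) = -5/2 + F**2/2 - 4*F)
h(n) = 5*n
M(R(-4)) - h(w) = (-5/2 + (1/2)*7**2 - 4*7) - 5*14/3 = (-5/2 + (1/2)*49 - 28) - 1*70/3 = (-5/2 + 49/2 - 28) - 70/3 = -6 - 70/3 = -88/3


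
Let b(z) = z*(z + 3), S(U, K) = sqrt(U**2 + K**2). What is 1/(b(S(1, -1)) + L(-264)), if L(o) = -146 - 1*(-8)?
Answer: -68/9239 - 3*sqrt(2)/18478 ≈ -0.0075897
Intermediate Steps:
S(U, K) = sqrt(K**2 + U**2)
L(o) = -138 (L(o) = -146 + 8 = -138)
b(z) = z*(3 + z)
1/(b(S(1, -1)) + L(-264)) = 1/(sqrt((-1)**2 + 1**2)*(3 + sqrt((-1)**2 + 1**2)) - 138) = 1/(sqrt(1 + 1)*(3 + sqrt(1 + 1)) - 138) = 1/(sqrt(2)*(3 + sqrt(2)) - 138) = 1/(-138 + sqrt(2)*(3 + sqrt(2)))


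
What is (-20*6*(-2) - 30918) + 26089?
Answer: -4589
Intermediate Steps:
(-20*6*(-2) - 30918) + 26089 = (-120*(-2) - 30918) + 26089 = (240 - 30918) + 26089 = -30678 + 26089 = -4589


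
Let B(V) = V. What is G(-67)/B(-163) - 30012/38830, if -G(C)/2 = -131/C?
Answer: -158793796/212031215 ≈ -0.74892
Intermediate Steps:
G(C) = 262/C (G(C) = -(-262)/C = 262/C)
G(-67)/B(-163) - 30012/38830 = (262/(-67))/(-163) - 30012/38830 = (262*(-1/67))*(-1/163) - 30012*1/38830 = -262/67*(-1/163) - 15006/19415 = 262/10921 - 15006/19415 = -158793796/212031215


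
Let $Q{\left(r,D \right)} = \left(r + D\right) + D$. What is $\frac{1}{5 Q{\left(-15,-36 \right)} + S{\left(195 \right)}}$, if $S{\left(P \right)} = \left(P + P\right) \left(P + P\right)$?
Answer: $\frac{1}{151665} \approx 6.5935 \cdot 10^{-6}$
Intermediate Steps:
$S{\left(P \right)} = 4 P^{2}$ ($S{\left(P \right)} = 2 P 2 P = 4 P^{2}$)
$Q{\left(r,D \right)} = r + 2 D$ ($Q{\left(r,D \right)} = \left(D + r\right) + D = r + 2 D$)
$\frac{1}{5 Q{\left(-15,-36 \right)} + S{\left(195 \right)}} = \frac{1}{5 \left(-15 + 2 \left(-36\right)\right) + 4 \cdot 195^{2}} = \frac{1}{5 \left(-15 - 72\right) + 4 \cdot 38025} = \frac{1}{5 \left(-87\right) + 152100} = \frac{1}{-435 + 152100} = \frac{1}{151665}$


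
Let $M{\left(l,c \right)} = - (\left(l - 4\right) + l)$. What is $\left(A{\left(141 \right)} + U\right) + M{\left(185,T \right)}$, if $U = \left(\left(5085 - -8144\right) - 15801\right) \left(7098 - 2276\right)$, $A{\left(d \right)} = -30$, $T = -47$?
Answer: $-12402580$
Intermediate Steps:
$M{\left(l,c \right)} = 4 - 2 l$ ($M{\left(l,c \right)} = - (\left(l - 4\right) + l) = - (\left(-4 + l\right) + l) = - (-4 + 2 l) = 4 - 2 l$)
$U = -12402184$ ($U = \left(\left(5085 + 8144\right) - 15801\right) 4822 = \left(13229 - 15801\right) 4822 = \left(-2572\right) 4822 = -12402184$)
$\left(A{\left(141 \right)} + U\right) + M{\left(185,T \right)} = \left(-30 - 12402184\right) + \left(4 - 370\right) = -12402214 + \left(4 - 370\right) = -12402214 - 366 = -12402580$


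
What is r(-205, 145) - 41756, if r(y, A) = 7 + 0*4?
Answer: -41749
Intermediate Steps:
r(y, A) = 7 (r(y, A) = 7 + 0 = 7)
r(-205, 145) - 41756 = 7 - 41756 = -41749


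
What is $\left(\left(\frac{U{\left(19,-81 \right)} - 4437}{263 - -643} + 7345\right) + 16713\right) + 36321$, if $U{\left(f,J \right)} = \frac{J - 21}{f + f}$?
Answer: $\frac{173213292}{2869} \approx 60374.0$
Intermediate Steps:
$U{\left(f,J \right)} = \frac{-21 + J}{2 f}$
$\left(\left(\frac{U{\left(19,-81 \right)} - 4437}{263 - -643} + 7345\right) + 16713\right) + 36321 = \left(\left(\frac{\frac{-21 - 81}{2 \cdot 19} - 4437}{263 - -643} + 7345\right) + 16713\right) + 36321 = \left(\left(\frac{\frac{1}{2} \cdot \frac{1}{19} \left(-102\right) - 4437}{263 + 643} + 7345\right) + 16713\right) + 36321 = \left(\left(\frac{- \frac{51}{19} - 4437}{906} + 7345\right) + 16713\right) + 36321 = \left(\left(\left(- \frac{84354}{19}\right) \frac{1}{906} + 7345\right) + 16713\right) + 36321 = \left(\left(- \frac{14059}{2869} + 7345\right) + 16713\right) + 36321 = \left(\frac{21058746}{2869} + 16713\right) + 36321 = \frac{69008343}{2869} + 36321 = \frac{173213292}{2869}$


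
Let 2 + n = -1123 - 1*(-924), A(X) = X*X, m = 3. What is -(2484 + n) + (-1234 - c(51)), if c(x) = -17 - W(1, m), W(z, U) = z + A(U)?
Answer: -3490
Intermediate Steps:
A(X) = X**2
W(z, U) = z + U**2
n = -201 (n = -2 + (-1123 - 1*(-924)) = -2 + (-1123 + 924) = -2 - 199 = -201)
c(x) = -27 (c(x) = -17 - (1 + 3**2) = -17 - (1 + 9) = -17 - 1*10 = -17 - 10 = -27)
-(2484 + n) + (-1234 - c(51)) = -(2484 - 201) + (-1234 - 1*(-27)) = -1*2283 + (-1234 + 27) = -2283 - 1207 = -3490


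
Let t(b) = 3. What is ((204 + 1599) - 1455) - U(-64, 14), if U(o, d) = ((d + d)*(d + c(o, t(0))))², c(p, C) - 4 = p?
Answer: -1658596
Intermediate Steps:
c(p, C) = 4 + p
U(o, d) = 4*d²*(4 + d + o)² (U(o, d) = ((d + d)*(d + (4 + o)))² = ((2*d)*(4 + d + o))² = (2*d*(4 + d + o))² = 4*d²*(4 + d + o)²)
((204 + 1599) - 1455) - U(-64, 14) = ((204 + 1599) - 1455) - 4*14²*(4 + 14 - 64)² = (1803 - 1455) - 4*196*(-46)² = 348 - 4*196*2116 = 348 - 1*1658944 = 348 - 1658944 = -1658596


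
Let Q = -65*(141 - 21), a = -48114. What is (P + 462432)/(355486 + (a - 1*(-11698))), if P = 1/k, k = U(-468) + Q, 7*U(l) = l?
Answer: 25465205369/17570546760 ≈ 1.4493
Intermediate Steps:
U(l) = l/7
Q = -7800 (Q = -65*120 = -7800)
k = -55068/7 (k = (1/7)*(-468) - 7800 = -468/7 - 7800 = -55068/7 ≈ -7866.9)
P = -7/55068 (P = 1/(-55068/7) = -7/55068 ≈ -0.00012712)
(P + 462432)/(355486 + (a - 1*(-11698))) = (-7/55068 + 462432)/(355486 + (-48114 - 1*(-11698))) = 25465205369/(55068*(355486 + (-48114 + 11698))) = 25465205369/(55068*(355486 - 36416)) = (25465205369/55068)/319070 = (25465205369/55068)*(1/319070) = 25465205369/17570546760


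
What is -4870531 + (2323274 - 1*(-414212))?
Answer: -2133045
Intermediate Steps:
-4870531 + (2323274 - 1*(-414212)) = -4870531 + (2323274 + 414212) = -4870531 + 2737486 = -2133045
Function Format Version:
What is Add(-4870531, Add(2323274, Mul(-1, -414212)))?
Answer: -2133045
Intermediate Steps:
Add(-4870531, Add(2323274, Mul(-1, -414212))) = Add(-4870531, Add(2323274, 414212)) = Add(-4870531, 2737486) = -2133045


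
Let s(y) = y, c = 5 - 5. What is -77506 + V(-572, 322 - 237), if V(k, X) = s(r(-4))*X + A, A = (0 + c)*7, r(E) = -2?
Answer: -77676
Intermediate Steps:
c = 0
A = 0 (A = (0 + 0)*7 = 0*7 = 0)
V(k, X) = -2*X (V(k, X) = -2*X + 0 = -2*X)
-77506 + V(-572, 322 - 237) = -77506 - 2*(322 - 237) = -77506 - 2*85 = -77506 - 170 = -77676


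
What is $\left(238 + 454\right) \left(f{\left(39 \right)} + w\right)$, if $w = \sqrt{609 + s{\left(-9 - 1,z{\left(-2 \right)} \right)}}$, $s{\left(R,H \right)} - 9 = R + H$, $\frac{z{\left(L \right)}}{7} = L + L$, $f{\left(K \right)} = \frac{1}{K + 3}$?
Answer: $\frac{346}{21} + 1384 \sqrt{145} \approx 16682.0$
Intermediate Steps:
$f{\left(K \right)} = \frac{1}{3 + K}$
$z{\left(L \right)} = 14 L$ ($z{\left(L \right)} = 7 \left(L + L\right) = 7 \cdot 2 L = 14 L$)
$s{\left(R,H \right)} = 9 + H + R$ ($s{\left(R,H \right)} = 9 + \left(R + H\right) = 9 + \left(H + R\right) = 9 + H + R$)
$w = 2 \sqrt{145}$ ($w = \sqrt{609 + \left(9 + 14 \left(-2\right) - 10\right)} = \sqrt{609 - 29} = \sqrt{580} = 2 \sqrt{145} \approx 24.083$)
$\left(238 + 454\right) \left(f{\left(39 \right)} + w\right) = \left(238 + 454\right) \left(\frac{1}{3 + 39} + 2 \sqrt{145}\right) = 692 \left(\frac{1}{42} + 2 \sqrt{145}\right) = \frac{346}{21} + 1384 \sqrt{145}$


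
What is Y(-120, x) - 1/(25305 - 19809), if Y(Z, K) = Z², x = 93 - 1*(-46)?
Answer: 79142399/5496 ≈ 14400.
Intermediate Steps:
x = 139 (x = 93 + 46 = 139)
Y(-120, x) - 1/(25305 - 19809) = (-120)² - 1/(25305 - 19809) = 14400 - 1/5496 = 79142399/5496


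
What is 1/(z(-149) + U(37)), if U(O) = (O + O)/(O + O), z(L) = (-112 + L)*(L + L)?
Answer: 1/77779 ≈ 1.2857e-5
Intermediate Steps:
z(L) = 2*L*(-112 + L) (z(L) = (-112 + L)*(2*L) = 2*L*(-112 + L))
U(O) = 1 (U(O) = (2*O)/((2*O)) = (2*O)*(1/(2*O)) = 1)
1/(z(-149) + U(37)) = 1/(2*(-149)*(-112 - 149) + 1) = 1/(2*(-149)*(-261) + 1) = 1/(77778 + 1) = 1/77779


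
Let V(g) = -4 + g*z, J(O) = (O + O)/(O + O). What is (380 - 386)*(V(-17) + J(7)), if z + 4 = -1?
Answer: -492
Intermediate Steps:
z = -5 (z = -4 - 1 = -5)
J(O) = 1 (J(O) = (2*O)/((2*O)) = (2*O)*(1/(2*O)) = 1)
V(g) = -4 - 5*g (V(g) = -4 + g*(-5) = -4 - 5*g)
(380 - 386)*(V(-17) + J(7)) = (380 - 386)*((-4 - 5*(-17)) + 1) = -6*((-4 + 85) + 1) = -6*(81 + 1) = -6*82 = -492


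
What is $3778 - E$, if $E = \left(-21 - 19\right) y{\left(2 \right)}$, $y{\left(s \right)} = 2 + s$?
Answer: $3938$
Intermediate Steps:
$E = -160$ ($E = \left(-21 - 19\right) \left(2 + 2\right) = \left(-40\right) 4 = -160$)
$3778 - E = 3778 - -160 = 3778 + 160 = 3938$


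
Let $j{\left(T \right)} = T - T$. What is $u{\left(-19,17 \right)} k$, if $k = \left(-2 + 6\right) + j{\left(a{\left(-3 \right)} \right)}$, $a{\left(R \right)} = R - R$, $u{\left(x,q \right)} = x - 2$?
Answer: $-84$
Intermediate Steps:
$u{\left(x,q \right)} = -2 + x$
$a{\left(R \right)} = 0$
$j{\left(T \right)} = 0$
$k = 4$ ($k = \left(-2 + 6\right) + 0 = 4 + 0 = 4$)
$u{\left(-19,17 \right)} k = \left(-2 - 19\right) 4 = \left(-21\right) 4 = -84$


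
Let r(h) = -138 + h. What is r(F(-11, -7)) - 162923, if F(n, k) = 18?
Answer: -163043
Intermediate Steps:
r(F(-11, -7)) - 162923 = (-138 + 18) - 162923 = -120 - 162923 = -163043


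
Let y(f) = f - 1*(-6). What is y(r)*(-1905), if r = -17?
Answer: 20955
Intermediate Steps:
y(f) = 6 + f (y(f) = f + 6 = 6 + f)
y(r)*(-1905) = (6 - 17)*(-1905) = -11*(-1905) = 20955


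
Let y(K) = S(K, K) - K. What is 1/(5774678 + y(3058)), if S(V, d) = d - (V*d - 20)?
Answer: -1/3576666 ≈ -2.7959e-7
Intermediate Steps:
S(V, d) = 20 + d - V*d (S(V, d) = d - (-20 + V*d) = d + (20 - V*d) = 20 + d - V*d)
y(K) = 20 - K**2 (y(K) = (20 + K - K*K) - K = (20 + K - K**2) - K = 20 - K**2)
1/(5774678 + y(3058)) = 1/(5774678 + (20 - 1*3058**2)) = 1/(5774678 + (20 - 1*9351364)) = 1/(5774678 + (20 - 9351364)) = 1/(5774678 - 9351344) = 1/(-3576666) = -1/3576666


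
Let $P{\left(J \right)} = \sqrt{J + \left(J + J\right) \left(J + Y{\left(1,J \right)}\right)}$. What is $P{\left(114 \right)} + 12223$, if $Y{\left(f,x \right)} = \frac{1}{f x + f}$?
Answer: $12223 + \frac{3 \sqrt{38364230}}{115} \approx 12385.0$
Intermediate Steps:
$Y{\left(f,x \right)} = \frac{1}{f + f x}$
$P{\left(J \right)} = \sqrt{J + 2 J \left(J + \frac{1}{1 + J}\right)}$ ($P{\left(J \right)} = \sqrt{J + \left(J + J\right) \left(J + \frac{1}{1 \left(1 + J\right)}\right)} = \sqrt{J + 2 J \left(J + 1 \frac{1}{1 + J}\right)} = \sqrt{J + 2 J \left(J + \frac{1}{1 + J}\right)}$)
$P{\left(114 \right)} + 12223 = \sqrt{\frac{114 \left(2 + \left(1 + 114\right) \left(1 + 2 \cdot 114\right)\right)}{1 + 114}} + 12223 = \sqrt{\frac{114 \left(2 + 115 \left(1 + 228\right)\right)}{115}} + 12223 = \sqrt{114 \cdot \frac{1}{115} \left(2 + 115 \cdot 229\right)} + 12223 = \sqrt{114 \cdot \frac{1}{115} \left(2 + 26335\right)} + 12223 = \sqrt{114 \cdot \frac{1}{115} \cdot 26337} + 12223 = \sqrt{\frac{3002418}{115}} + 12223 = \frac{3 \sqrt{38364230}}{115} + 12223 = 12223 + \frac{3 \sqrt{38364230}}{115}$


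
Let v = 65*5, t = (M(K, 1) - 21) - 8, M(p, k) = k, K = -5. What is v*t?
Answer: -9100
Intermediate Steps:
t = -28 (t = (1 - 21) - 8 = -20 - 8 = -28)
v = 325
v*t = 325*(-28) = -9100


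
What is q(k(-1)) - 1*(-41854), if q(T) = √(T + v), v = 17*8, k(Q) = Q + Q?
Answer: 41854 + √134 ≈ 41866.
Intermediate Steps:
k(Q) = 2*Q
v = 136
q(T) = √(136 + T) (q(T) = √(T + 136) = √(136 + T))
q(k(-1)) - 1*(-41854) = √(136 + 2*(-1)) - 1*(-41854) = √(136 - 2) + 41854 = √134 + 41854 = 41854 + √134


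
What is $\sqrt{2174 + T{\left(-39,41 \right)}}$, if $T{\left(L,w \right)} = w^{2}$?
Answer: $\sqrt{3855} \approx 62.089$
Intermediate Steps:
$\sqrt{2174 + T{\left(-39,41 \right)}} = \sqrt{2174 + 41^{2}} = \sqrt{2174 + 1681} = \sqrt{3855}$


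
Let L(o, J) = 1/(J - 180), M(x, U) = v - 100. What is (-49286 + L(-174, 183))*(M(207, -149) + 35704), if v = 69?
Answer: -1758167587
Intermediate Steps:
M(x, U) = -31 (M(x, U) = 69 - 100 = -31)
L(o, J) = 1/(-180 + J)
(-49286 + L(-174, 183))*(M(207, -149) + 35704) = (-49286 + 1/(-180 + 183))*(-31 + 35704) = (-49286 + 1/3)*35673 = (-49286 + ⅓)*35673 = -147857/3*35673 = -1758167587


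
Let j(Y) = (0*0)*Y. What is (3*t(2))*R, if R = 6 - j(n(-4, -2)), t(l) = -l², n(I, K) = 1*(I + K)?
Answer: -72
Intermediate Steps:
n(I, K) = I + K
j(Y) = 0 (j(Y) = 0*Y = 0)
R = 6 (R = 6 - 1*0 = 6 + 0 = 6)
(3*t(2))*R = (3*(-1*2²))*6 = (3*(-1*4))*6 = (3*(-4))*6 = -12*6 = -72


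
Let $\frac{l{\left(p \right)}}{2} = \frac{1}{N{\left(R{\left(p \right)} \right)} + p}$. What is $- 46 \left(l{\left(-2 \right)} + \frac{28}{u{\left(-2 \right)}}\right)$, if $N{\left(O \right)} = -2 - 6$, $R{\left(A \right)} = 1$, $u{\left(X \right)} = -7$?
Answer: $\frac{966}{5} \approx 193.2$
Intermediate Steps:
$N{\left(O \right)} = -8$ ($N{\left(O \right)} = -2 - 6 = -8$)
$l{\left(p \right)} = \frac{2}{-8 + p}$
$- 46 \left(l{\left(-2 \right)} + \frac{28}{u{\left(-2 \right)}}\right) = - 46 \left(\frac{2}{-8 - 2} + \frac{28}{-7}\right) = - 46 \left(\frac{2}{-10} + 28 \left(- \frac{1}{7}\right)\right) = - 46 \left(2 \left(- \frac{1}{10}\right) - 4\right) = - 46 \left(- \frac{1}{5} - 4\right) = \left(-46\right) \left(- \frac{21}{5}\right) = \frac{966}{5}$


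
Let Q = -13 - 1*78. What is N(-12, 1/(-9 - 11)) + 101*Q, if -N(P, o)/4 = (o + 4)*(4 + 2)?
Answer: -46429/5 ≈ -9285.8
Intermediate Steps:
Q = -91 (Q = -13 - 78 = -91)
N(P, o) = -96 - 24*o (N(P, o) = -4*(o + 4)*(4 + 2) = -4*(4 + o)*6 = -4*(24 + 6*o) = -96 - 24*o)
N(-12, 1/(-9 - 11)) + 101*Q = (-96 - 24/(-9 - 11)) + 101*(-91) = (-96 - 24/(-20)) - 9191 = (-96 - 24*(-1/20)) - 9191 = (-96 + 6/5) - 9191 = -474/5 - 9191 = -46429/5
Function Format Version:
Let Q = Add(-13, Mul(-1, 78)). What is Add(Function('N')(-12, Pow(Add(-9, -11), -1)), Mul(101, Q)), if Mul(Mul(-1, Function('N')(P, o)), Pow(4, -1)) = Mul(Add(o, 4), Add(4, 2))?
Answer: Rational(-46429, 5) ≈ -9285.8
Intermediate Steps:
Q = -91 (Q = Add(-13, -78) = -91)
Function('N')(P, o) = Add(-96, Mul(-24, o)) (Function('N')(P, o) = Mul(-4, Mul(Add(o, 4), Add(4, 2))) = Mul(-4, Mul(Add(4, o), 6)) = Mul(-4, Add(24, Mul(6, o))) = Add(-96, Mul(-24, o)))
Add(Function('N')(-12, Pow(Add(-9, -11), -1)), Mul(101, Q)) = Add(Add(-96, Mul(-24, Pow(Add(-9, -11), -1))), Mul(101, -91)) = Add(Add(-96, Mul(-24, Pow(-20, -1))), -9191) = Add(Add(-96, Mul(-24, Rational(-1, 20))), -9191) = Add(Add(-96, Rational(6, 5)), -9191) = Add(Rational(-474, 5), -9191) = Rational(-46429, 5)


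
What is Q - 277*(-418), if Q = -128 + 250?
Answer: 115908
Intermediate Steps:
Q = 122
Q - 277*(-418) = 122 - 277*(-418) = 122 + 115786 = 115908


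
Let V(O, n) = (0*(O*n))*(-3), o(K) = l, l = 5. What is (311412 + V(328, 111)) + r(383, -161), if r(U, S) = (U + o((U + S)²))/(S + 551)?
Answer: 60725534/195 ≈ 3.1141e+5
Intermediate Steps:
o(K) = 5
V(O, n) = 0 (V(O, n) = 0*(-3) = 0)
r(U, S) = (5 + U)/(551 + S) (r(U, S) = (U + 5)/(S + 551) = (5 + U)/(551 + S))
(311412 + V(328, 111)) + r(383, -161) = (311412 + 0) + (5 + 383)/(551 - 161) = 311412 + 388/390 = 311412 + (1/390)*388 = 311412 + 194/195 = 60725534/195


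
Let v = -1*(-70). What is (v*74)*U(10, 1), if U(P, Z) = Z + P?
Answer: 56980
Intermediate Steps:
v = 70
U(P, Z) = P + Z
(v*74)*U(10, 1) = (70*74)*(10 + 1) = 5180*11 = 56980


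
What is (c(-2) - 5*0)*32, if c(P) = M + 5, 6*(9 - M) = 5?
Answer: 1264/3 ≈ 421.33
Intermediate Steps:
M = 49/6 (M = 9 - ⅙*5 = 9 - ⅚ = 49/6 ≈ 8.1667)
c(P) = 79/6 (c(P) = 49/6 + 5 = 79/6)
(c(-2) - 5*0)*32 = (79/6 - 5*0)*32 = (79/6 + 0)*32 = (79/6)*32 = 1264/3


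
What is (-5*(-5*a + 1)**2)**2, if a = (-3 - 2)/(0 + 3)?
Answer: 15366400/81 ≈ 1.8971e+5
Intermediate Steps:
a = -5/3 ≈ -1.6667
(-5*(-5*a + 1)**2)**2 = (-5*(-5*(-5/3) + 1)**2)**2 = (-5*(25/3 + 1)**2)**2 = (-5*(28/3)**2)**2 = (-5*784/9)**2 = (-3920/9)**2 = 15366400/81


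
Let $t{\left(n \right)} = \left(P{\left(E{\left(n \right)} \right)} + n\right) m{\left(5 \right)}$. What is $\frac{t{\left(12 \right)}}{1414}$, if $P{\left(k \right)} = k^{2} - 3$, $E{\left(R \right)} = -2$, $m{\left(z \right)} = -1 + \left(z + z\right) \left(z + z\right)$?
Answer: $\frac{1287}{1414} \approx 0.91018$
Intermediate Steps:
$m{\left(z \right)} = -1 + 4 z^{2}$ ($m{\left(z \right)} = -1 + 2 z 2 z = -1 + 4 z^{2}$)
$P{\left(k \right)} = -3 + k^{2}$
$t{\left(n \right)} = 99 + 99 n$ ($t{\left(n \right)} = \left(\left(-3 + \left(-2\right)^{2}\right) + n\right) \left(-1 + 4 \cdot 5^{2}\right) = \left(\left(-3 + 4\right) + n\right) \left(-1 + 4 \cdot 25\right) = \left(1 + n\right) \left(-1 + 100\right) = \left(1 + n\right) 99 = 99 + 99 n$)
$\frac{t{\left(12 \right)}}{1414} = \frac{99 + 99 \cdot 12}{1414} = \frac{99 + 1188}{1414} = \frac{1}{1414} \cdot 1287 = \frac{1287}{1414}$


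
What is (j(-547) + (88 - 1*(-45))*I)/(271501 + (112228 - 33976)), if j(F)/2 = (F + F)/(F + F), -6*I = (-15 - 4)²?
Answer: -48001/2098518 ≈ -0.022874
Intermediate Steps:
I = -361/6 (I = -(-15 - 4)²/6 = -⅙*(-19)² = -⅙*361 = -361/6 ≈ -60.167)
j(F) = 2 (j(F) = 2*((F + F)/(F + F)) = 2*((2*F)/((2*F))) = 2*((2*F)*(1/(2*F))) = 2*1 = 2)
(j(-547) + (88 - 1*(-45))*I)/(271501 + (112228 - 33976)) = (2 + (88 - 1*(-45))*(-361/6))/(271501 + (112228 - 33976)) = (2 + (88 + 45)*(-361/6))/(271501 + 78252) = (2 + 133*(-361/6))/349753 = (2 - 48013/6)*(1/349753) = -48001/6*1/349753 = -48001/2098518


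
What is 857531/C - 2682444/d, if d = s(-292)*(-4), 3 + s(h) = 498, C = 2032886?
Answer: 454566730397/335426190 ≈ 1355.2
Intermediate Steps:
s(h) = 495 (s(h) = -3 + 498 = 495)
d = -1980 (d = 495*(-4) = -1980)
857531/C - 2682444/d = 857531/2032886 - 2682444/(-1980) = 857531*(1/2032886) - 2682444*(-1/1980) = 857531/2032886 + 223537/165 = 454566730397/335426190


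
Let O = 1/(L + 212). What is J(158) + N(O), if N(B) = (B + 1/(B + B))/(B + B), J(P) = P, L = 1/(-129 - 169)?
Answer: 4047382361/355216 ≈ 11394.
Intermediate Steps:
L = -1/298 (L = 1/(-298) = -1/298 ≈ -0.0033557)
O = 298/63175 (O = 1/(-1/298 + 212) = 1/(63175/298) = 298/63175 ≈ 0.0047171)
N(B) = (B + 1/(2*B))/(2*B) (N(B) = (B + 1/(2*B))/((2*B)) = (B + 1/(2*B))*(1/(2*B)) = (B + 1/(2*B))/(2*B))
J(158) + N(O) = 158 + (1/2 + 1/(4*(298/63175)**2)) = 158 + (1/2 + (1/4)*(3991080625/88804)) = 158 + (1/2 + 3991080625/355216) = 158 + 3991258233/355216 = 4047382361/355216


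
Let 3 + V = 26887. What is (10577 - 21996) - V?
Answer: -38303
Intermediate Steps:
V = 26884 (V = -3 + 26887 = 26884)
(10577 - 21996) - V = (10577 - 21996) - 1*26884 = -11419 - 26884 = -38303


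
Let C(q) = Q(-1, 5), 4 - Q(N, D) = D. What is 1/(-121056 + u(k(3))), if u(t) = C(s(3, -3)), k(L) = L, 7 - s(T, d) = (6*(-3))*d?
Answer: -1/121057 ≈ -8.2606e-6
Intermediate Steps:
s(T, d) = 7 + 18*d (s(T, d) = 7 - 6*(-3)*d = 7 - (-18)*d = 7 + 18*d)
Q(N, D) = 4 - D
C(q) = -1 (C(q) = 4 - 1*5 = 4 - 5 = -1)
u(t) = -1
1/(-121056 + u(k(3))) = 1/(-121056 - 1) = 1/(-121057) = -1/121057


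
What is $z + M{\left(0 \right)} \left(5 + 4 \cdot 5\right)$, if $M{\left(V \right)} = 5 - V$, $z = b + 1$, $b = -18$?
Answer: $108$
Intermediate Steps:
$z = -17$ ($z = -18 + 1 = -17$)
$z + M{\left(0 \right)} \left(5 + 4 \cdot 5\right) = -17 + \left(5 - 0\right) \left(5 + 4 \cdot 5\right) = -17 + \left(5 + 0\right) \left(5 + 20\right) = -17 + 5 \cdot 25 = -17 + 125 = 108$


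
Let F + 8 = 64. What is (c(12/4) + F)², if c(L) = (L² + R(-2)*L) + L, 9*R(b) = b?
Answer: 40804/9 ≈ 4533.8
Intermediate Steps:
F = 56 (F = -8 + 64 = 56)
R(b) = b/9
c(L) = L² + 7*L/9 (c(L) = (L² + ((⅑)*(-2))*L) + L = (L² - 2*L/9) + L = L² + 7*L/9)
(c(12/4) + F)² = ((12/4)*(7 + 9*(12/4))/9 + 56)² = ((12*(¼))*(7 + 9*(12*(¼)))/9 + 56)² = ((⅑)*3*(7 + 9*3) + 56)² = ((⅑)*3*(7 + 27) + 56)² = ((⅑)*3*34 + 56)² = (34/3 + 56)² = (202/3)² = 40804/9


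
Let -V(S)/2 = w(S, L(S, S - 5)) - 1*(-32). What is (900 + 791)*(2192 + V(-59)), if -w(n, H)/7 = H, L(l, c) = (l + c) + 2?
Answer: 733894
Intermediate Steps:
L(l, c) = 2 + c + l (L(l, c) = (c + l) + 2 = 2 + c + l)
w(n, H) = -7*H
V(S) = -106 + 28*S (V(S) = -2*(-7*(2 + (S - 5) + S) - 1*(-32)) = -2*(-7*(2 + (-5 + S) + S) + 32) = -2*(-7*(-3 + 2*S) + 32) = -2*((21 - 14*S) + 32) = -2*(53 - 14*S) = -106 + 28*S)
(900 + 791)*(2192 + V(-59)) = (900 + 791)*(2192 + (-106 + 28*(-59))) = 1691*(2192 + (-106 - 1652)) = 1691*(2192 - 1758) = 1691*434 = 733894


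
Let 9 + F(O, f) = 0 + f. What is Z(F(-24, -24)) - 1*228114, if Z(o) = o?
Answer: -228147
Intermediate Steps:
F(O, f) = -9 + f (F(O, f) = -9 + (0 + f) = -9 + f)
Z(F(-24, -24)) - 1*228114 = (-9 - 24) - 1*228114 = -33 - 228114 = -228147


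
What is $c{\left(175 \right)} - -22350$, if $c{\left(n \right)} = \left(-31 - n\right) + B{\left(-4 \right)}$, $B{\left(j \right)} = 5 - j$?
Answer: $22153$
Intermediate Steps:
$c{\left(n \right)} = -22 - n$ ($c{\left(n \right)} = \left(-31 - n\right) + \left(5 - -4\right) = \left(-31 - n\right) + \left(5 + 4\right) = \left(-31 - n\right) + 9 = -22 - n$)
$c{\left(175 \right)} - -22350 = \left(-22 - 175\right) - -22350 = \left(-22 - 175\right) + 22350 = -197 + 22350 = 22153$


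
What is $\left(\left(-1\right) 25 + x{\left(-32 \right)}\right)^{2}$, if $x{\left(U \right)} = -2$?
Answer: $729$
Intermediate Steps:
$\left(\left(-1\right) 25 + x{\left(-32 \right)}\right)^{2} = \left(\left(-1\right) 25 - 2\right)^{2} = \left(-25 - 2\right)^{2} = \left(-27\right)^{2} = 729$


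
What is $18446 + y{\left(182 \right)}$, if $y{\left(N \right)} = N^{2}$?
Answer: $51570$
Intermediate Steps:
$18446 + y{\left(182 \right)} = 18446 + 182^{2} = 18446 + 33124 = 51570$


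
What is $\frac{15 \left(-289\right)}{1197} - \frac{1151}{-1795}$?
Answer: $- \frac{2134526}{716205} \approx -2.9803$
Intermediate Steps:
$\frac{15 \left(-289\right)}{1197} - \frac{1151}{-1795} = \left(-4335\right) \frac{1}{1197} - - \frac{1151}{1795} = - \frac{1445}{399} + \frac{1151}{1795} = - \frac{2134526}{716205}$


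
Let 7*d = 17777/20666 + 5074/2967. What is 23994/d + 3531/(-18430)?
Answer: 4413979097182029/67549654430 ≈ 65344.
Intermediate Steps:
d = 3665201/9981678 (d = (17777/20666 + 5074/2967)/7 = (17777*(1/20666) + 5074*(1/2967))/7 = (17777/20666 + 118/69)/7 = (⅐)*(3665201/1425954) = 3665201/9981678 ≈ 0.36719)
23994/d + 3531/(-18430) = 23994/(3665201/9981678) + 3531/(-18430) = 23994*(9981678/3665201) + 3531*(-1/18430) = 239500381932/3665201 - 3531/18430 = 4413979097182029/67549654430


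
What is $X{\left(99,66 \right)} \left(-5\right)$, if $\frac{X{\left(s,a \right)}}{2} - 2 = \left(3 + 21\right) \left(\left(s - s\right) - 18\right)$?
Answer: $4300$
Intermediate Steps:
$X{\left(s,a \right)} = -860$ ($X{\left(s,a \right)} = 4 + 2 \left(3 + 21\right) \left(\left(s - s\right) - 18\right) = 4 + 2 \cdot 24 \left(0 - 18\right) = 4 + 2 \cdot 24 \left(-18\right) = 4 + 2 \left(-432\right) = 4 - 864 = -860$)
$X{\left(99,66 \right)} \left(-5\right) = \left(-860\right) \left(-5\right) = 4300$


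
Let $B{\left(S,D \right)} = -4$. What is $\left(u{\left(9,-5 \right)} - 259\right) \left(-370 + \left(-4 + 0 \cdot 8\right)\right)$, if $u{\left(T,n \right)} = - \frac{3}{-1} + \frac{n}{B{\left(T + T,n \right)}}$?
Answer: $\frac{190553}{2} \approx 95277.0$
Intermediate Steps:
$u{\left(T,n \right)} = 3 - \frac{n}{4}$ ($u{\left(T,n \right)} = - \frac{3}{-1} + \frac{n}{-4} = \left(-3\right) \left(-1\right) + n \left(- \frac{1}{4}\right) = 3 - \frac{n}{4}$)
$\left(u{\left(9,-5 \right)} - 259\right) \left(-370 + \left(-4 + 0 \cdot 8\right)\right) = \left(\left(3 - - \frac{5}{4}\right) - 259\right) \left(-370 + \left(-4 + 0 \cdot 8\right)\right) = \left(\left(3 + \frac{5}{4}\right) - 259\right) \left(-370 + \left(-4 + 0\right)\right) = \left(\frac{17}{4} - 259\right) \left(-370 - 4\right) = \left(- \frac{1019}{4}\right) \left(-374\right) = \frac{190553}{2}$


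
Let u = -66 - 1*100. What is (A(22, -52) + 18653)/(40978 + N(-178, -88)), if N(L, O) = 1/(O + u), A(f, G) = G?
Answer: 4724654/10408411 ≈ 0.45393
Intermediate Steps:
u = -166 (u = -66 - 100 = -166)
N(L, O) = 1/(-166 + O) (N(L, O) = 1/(O - 166) = 1/(-166 + O))
(A(22, -52) + 18653)/(40978 + N(-178, -88)) = (-52 + 18653)/(40978 + 1/(-166 - 88)) = 18601/(40978 + 1/(-254)) = 18601/(40978 - 1/254) = 18601/(10408411/254) = 18601*(254/10408411) = 4724654/10408411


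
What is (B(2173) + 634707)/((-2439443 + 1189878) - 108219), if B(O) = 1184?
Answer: -635891/1357784 ≈ -0.46833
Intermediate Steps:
(B(2173) + 634707)/((-2439443 + 1189878) - 108219) = (1184 + 634707)/((-2439443 + 1189878) - 108219) = 635891/(-1249565 - 108219) = 635891/(-1357784) = 635891*(-1/1357784) = -635891/1357784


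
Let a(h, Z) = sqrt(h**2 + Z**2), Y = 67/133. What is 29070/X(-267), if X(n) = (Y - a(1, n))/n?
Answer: 23054806530/420348107 + 45765511470*sqrt(71290)/420348107 ≈ 29125.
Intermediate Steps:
Y = 67/133 (Y = 67*(1/133) = 67/133 ≈ 0.50376)
a(h, Z) = sqrt(Z**2 + h**2)
X(n) = (67/133 - sqrt(1 + n**2))/n (X(n) = (67/133 - sqrt(n**2 + 1**2))/n = (67/133 - sqrt(n**2 + 1))/n = (67/133 - sqrt(1 + n**2))/n)
29070/X(-267) = 29070/(((67/133 - sqrt(1 + (-267)**2))/(-267))) = 29070/((-(67/133 - sqrt(1 + 71289))/267)) = 29070/((-(67/133 - sqrt(71290))/267)) = 29070/(-67/35511 + sqrt(71290)/267)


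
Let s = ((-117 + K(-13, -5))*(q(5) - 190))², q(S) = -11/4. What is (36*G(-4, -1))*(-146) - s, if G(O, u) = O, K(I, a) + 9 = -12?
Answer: -2830049505/4 ≈ -7.0751e+8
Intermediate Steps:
K(I, a) = -21 (K(I, a) = -9 - 12 = -21)
q(S) = -11/4 (q(S) = -11*¼ = -11/4)
s = 2830133601/4 (s = ((-117 - 21)*(-11/4 - 190))² = (-138*(-771/4))² = (53199/2)² = 2830133601/4 ≈ 7.0753e+8)
(36*G(-4, -1))*(-146) - s = (36*(-4))*(-146) - 1*2830133601/4 = -144*(-146) - 2830133601/4 = 21024 - 2830133601/4 = -2830049505/4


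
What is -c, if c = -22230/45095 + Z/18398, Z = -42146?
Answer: 230956141/82965781 ≈ 2.7838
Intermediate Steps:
c = -230956141/82965781 (c = -22230/45095 - 42146/18398 = -22230*1/45095 - 42146*1/18398 = -4446/9019 - 21073/9199 = -230956141/82965781 ≈ -2.7838)
-c = -1*(-230956141/82965781) = 230956141/82965781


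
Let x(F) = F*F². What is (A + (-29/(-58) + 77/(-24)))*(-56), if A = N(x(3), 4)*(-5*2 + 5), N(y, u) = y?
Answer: 23135/3 ≈ 7711.7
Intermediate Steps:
x(F) = F³
A = -135 (A = 3³*(-5*2 + 5) = 27*(-10 + 5) = 27*(-5) = -135)
(A + (-29/(-58) + 77/(-24)))*(-56) = (-135 + (-29/(-58) + 77/(-24)))*(-56) = (-135 + (-29*(-1/58) + 77*(-1/24)))*(-56) = (-135 + (½ - 77/24))*(-56) = (-135 - 65/24)*(-56) = -3305/24*(-56) = 23135/3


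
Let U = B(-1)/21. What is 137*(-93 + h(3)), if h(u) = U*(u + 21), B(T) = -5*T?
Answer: -83707/7 ≈ -11958.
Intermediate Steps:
U = 5/21 (U = -5*(-1)/21 = 5*(1/21) = 5/21 ≈ 0.23810)
h(u) = 5 + 5*u/21 (h(u) = 5*(u + 21)/21 = 5*(21 + u)/21 = 5 + 5*u/21)
137*(-93 + h(3)) = 137*(-93 + (5 + (5/21)*3)) = 137*(-93 + (5 + 5/7)) = 137*(-93 + 40/7) = 137*(-611/7) = -83707/7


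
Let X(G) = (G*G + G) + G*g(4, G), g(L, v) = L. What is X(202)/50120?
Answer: 20907/25060 ≈ 0.83428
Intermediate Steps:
X(G) = G² + 5*G (X(G) = (G*G + G) + G*4 = (G² + G) + 4*G = (G + G²) + 4*G = G² + 5*G)
X(202)/50120 = (202*(5 + 202))/50120 = (202*207)*(1/50120) = 41814*(1/50120) = 20907/25060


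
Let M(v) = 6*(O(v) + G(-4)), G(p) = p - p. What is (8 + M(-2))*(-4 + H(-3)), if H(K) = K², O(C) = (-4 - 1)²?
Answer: 790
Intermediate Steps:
G(p) = 0
O(C) = 25 (O(C) = (-5)² = 25)
M(v) = 150 (M(v) = 6*(25 + 0) = 6*25 = 150)
(8 + M(-2))*(-4 + H(-3)) = (8 + 150)*(-4 + (-3)²) = 158*(-4 + 9) = 158*5 = 790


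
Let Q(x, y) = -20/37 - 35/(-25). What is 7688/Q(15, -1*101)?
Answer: 1422280/159 ≈ 8945.2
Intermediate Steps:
Q(x, y) = 159/185 (Q(x, y) = -20*1/37 - 35*(-1/25) = -20/37 + 7/5 = 159/185)
7688/Q(15, -1*101) = 7688/(159/185) = 7688*(185/159) = 1422280/159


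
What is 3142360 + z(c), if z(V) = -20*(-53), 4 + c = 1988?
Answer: 3143420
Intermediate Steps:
c = 1984 (c = -4 + 1988 = 1984)
z(V) = 1060
3142360 + z(c) = 3142360 + 1060 = 3143420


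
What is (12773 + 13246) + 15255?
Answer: 41274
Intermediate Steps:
(12773 + 13246) + 15255 = 26019 + 15255 = 41274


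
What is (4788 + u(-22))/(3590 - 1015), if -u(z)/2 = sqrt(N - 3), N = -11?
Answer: 4788/2575 - 2*I*sqrt(14)/2575 ≈ 1.8594 - 0.0029061*I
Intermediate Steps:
u(z) = -2*I*sqrt(14) (u(z) = -2*sqrt(-11 - 3) = -2*I*sqrt(14))
(4788 + u(-22))/(3590 - 1015) = (4788 - 2*I*sqrt(14))/(3590 - 1015) = (4788 - 2*I*sqrt(14))/2575 = (4788 - 2*I*sqrt(14))*(1/2575) = 4788/2575 - 2*I*sqrt(14)/2575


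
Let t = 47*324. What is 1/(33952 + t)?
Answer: 1/49180 ≈ 2.0333e-5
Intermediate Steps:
t = 15228
1/(33952 + t) = 1/(33952 + 15228) = 1/49180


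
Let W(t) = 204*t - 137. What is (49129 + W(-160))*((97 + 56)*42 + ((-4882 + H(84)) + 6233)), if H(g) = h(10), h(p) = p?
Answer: 127333024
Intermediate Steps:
H(g) = 10
W(t) = -137 + 204*t
(49129 + W(-160))*((97 + 56)*42 + ((-4882 + H(84)) + 6233)) = (49129 + (-137 + 204*(-160)))*((97 + 56)*42 + ((-4882 + 10) + 6233)) = (49129 + (-137 - 32640))*(153*42 + (-4872 + 6233)) = (49129 - 32777)*(6426 + 1361) = 16352*7787 = 127333024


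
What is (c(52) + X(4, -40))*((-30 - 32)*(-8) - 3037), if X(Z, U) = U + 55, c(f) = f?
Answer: -170247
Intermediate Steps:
X(Z, U) = 55 + U
(c(52) + X(4, -40))*((-30 - 32)*(-8) - 3037) = (52 + (55 - 40))*((-30 - 32)*(-8) - 3037) = (52 + 15)*(-62*(-8) - 3037) = 67*(496 - 3037) = 67*(-2541) = -170247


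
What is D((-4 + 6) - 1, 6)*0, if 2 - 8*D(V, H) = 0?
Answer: 0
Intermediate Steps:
D(V, H) = ¼ (D(V, H) = ¼ - ⅛*0 = ¼ + 0 = ¼)
D((-4 + 6) - 1, 6)*0 = (¼)*0 = 0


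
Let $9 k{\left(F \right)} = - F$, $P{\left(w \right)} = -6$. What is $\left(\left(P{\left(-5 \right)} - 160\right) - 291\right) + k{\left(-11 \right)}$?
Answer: $- \frac{4102}{9} \approx -455.78$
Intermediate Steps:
$k{\left(F \right)} = - \frac{F}{9}$ ($k{\left(F \right)} = \frac{\left(-1\right) F}{9} = - \frac{F}{9}$)
$\left(\left(P{\left(-5 \right)} - 160\right) - 291\right) + k{\left(-11 \right)} = \left(\left(-6 - 160\right) - 291\right) - - \frac{11}{9} = \left(\left(-6 - 160\right) - 291\right) + \frac{11}{9} = \left(-166 - 291\right) + \frac{11}{9} = -457 + \frac{11}{9} = - \frac{4102}{9}$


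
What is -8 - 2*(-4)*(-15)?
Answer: -128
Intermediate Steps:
-8 - 2*(-4)*(-15) = -8 + 8*(-15) = -8 - 120 = -128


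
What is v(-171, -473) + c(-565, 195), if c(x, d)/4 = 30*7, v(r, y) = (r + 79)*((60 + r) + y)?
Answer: 54568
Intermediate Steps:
v(r, y) = (79 + r)*(60 + r + y)
c(x, d) = 840 (c(x, d) = 4*(30*7) = 4*210 = 840)
v(-171, -473) + c(-565, 195) = (4740 + (-171)² + 79*(-473) + 139*(-171) - 171*(-473)) + 840 = (4740 + 29241 - 37367 - 23769 + 80883) + 840 = 53728 + 840 = 54568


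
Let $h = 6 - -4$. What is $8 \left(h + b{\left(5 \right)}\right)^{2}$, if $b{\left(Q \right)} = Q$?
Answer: $1800$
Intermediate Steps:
$h = 10$ ($h = 6 + 4 = 10$)
$8 \left(h + b{\left(5 \right)}\right)^{2} = 8 \left(10 + 5\right)^{2} = 8 \cdot 15^{2} = 8 \cdot 225 = 1800$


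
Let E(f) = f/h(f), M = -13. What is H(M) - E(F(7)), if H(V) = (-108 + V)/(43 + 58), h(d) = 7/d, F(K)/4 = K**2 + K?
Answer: -724089/101 ≈ -7169.2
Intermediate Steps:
F(K) = 4*K + 4*K**2 (F(K) = 4*(K**2 + K) = 4*(K + K**2) = 4*K + 4*K**2)
E(f) = f**2/7 (E(f) = f/((7/f)) = f*(f/7) = f**2/7)
H(V) = -108/101 + V/101 (H(V) = (-108 + V)/101 = (-108 + V)*(1/101) = -108/101 + V/101)
H(M) - E(F(7)) = (-108/101 + (1/101)*(-13)) - (4*7*(1 + 7))**2/7 = (-108/101 - 13/101) - (4*7*8)**2/7 = -121/101 - 224**2/7 = -121/101 - 50176/7 = -121/101 - 1*7168 = -121/101 - 7168 = -724089/101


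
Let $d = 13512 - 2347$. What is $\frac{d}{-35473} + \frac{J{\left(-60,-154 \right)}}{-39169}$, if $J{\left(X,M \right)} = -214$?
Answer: $- \frac{429730663}{1389441937} \approx -0.30928$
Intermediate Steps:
$d = 11165$
$\frac{d}{-35473} + \frac{J{\left(-60,-154 \right)}}{-39169} = \frac{11165}{-35473} - \frac{214}{-39169} = 11165 \left(- \frac{1}{35473}\right) - - \frac{214}{39169} = - \frac{11165}{35473} + \frac{214}{39169} = - \frac{429730663}{1389441937}$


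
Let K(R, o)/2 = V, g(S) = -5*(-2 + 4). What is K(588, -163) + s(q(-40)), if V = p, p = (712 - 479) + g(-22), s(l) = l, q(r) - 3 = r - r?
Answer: 449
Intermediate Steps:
q(r) = 3 (q(r) = 3 + (r - r) = 3 + 0 = 3)
g(S) = -10 (g(S) = -5*2 = -10)
p = 223 (p = (712 - 479) - 10 = 233 - 10 = 223)
V = 223
K(R, o) = 446 (K(R, o) = 2*223 = 446)
K(588, -163) + s(q(-40)) = 446 + 3 = 449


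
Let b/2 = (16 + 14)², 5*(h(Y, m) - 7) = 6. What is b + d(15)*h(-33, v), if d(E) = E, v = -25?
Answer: 1923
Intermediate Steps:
h(Y, m) = 41/5 (h(Y, m) = 7 + (⅕)*6 = 7 + 6/5 = 41/5)
b = 1800 (b = 2*(16 + 14)² = 2*30² = 2*900 = 1800)
b + d(15)*h(-33, v) = 1800 + 15*(41/5) = 1800 + 123 = 1923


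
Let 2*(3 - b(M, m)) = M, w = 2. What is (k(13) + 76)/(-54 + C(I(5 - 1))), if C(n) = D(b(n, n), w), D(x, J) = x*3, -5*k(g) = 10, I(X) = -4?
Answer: -74/39 ≈ -1.8974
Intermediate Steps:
b(M, m) = 3 - M/2
k(g) = -2 (k(g) = -⅕*10 = -2)
D(x, J) = 3*x
C(n) = 9 - 3*n/2 (C(n) = 3*(3 - n/2) = 9 - 3*n/2)
(k(13) + 76)/(-54 + C(I(5 - 1))) = (-2 + 76)/(-54 + (9 - 3/2*(-4))) = 74/(-54 + (9 + 6)) = 74/(-54 + 15) = 74/(-39) = -1/39*74 = -74/39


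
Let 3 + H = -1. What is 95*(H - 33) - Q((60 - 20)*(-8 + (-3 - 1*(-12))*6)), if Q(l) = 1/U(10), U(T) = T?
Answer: -35151/10 ≈ -3515.1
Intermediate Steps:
H = -4 (H = -3 - 1 = -4)
Q(l) = ⅒ (Q(l) = 1/10 = ⅒)
95*(H - 33) - Q((60 - 20)*(-8 + (-3 - 1*(-12))*6)) = 95*(-4 - 33) - 1*⅒ = 95*(-37) - ⅒ = -3515 - ⅒ = -35151/10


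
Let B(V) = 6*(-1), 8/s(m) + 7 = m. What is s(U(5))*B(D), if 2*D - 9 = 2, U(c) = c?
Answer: 24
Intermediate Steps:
s(m) = 8/(-7 + m)
D = 11/2 (D = 9/2 + (1/2)*2 = 9/2 + 1 = 11/2 ≈ 5.5000)
B(V) = -6
s(U(5))*B(D) = (8/(-7 + 5))*(-6) = (8/(-2))*(-6) = (8*(-1/2))*(-6) = -4*(-6) = 24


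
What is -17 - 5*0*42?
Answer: -17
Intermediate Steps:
-17 - 5*0*42 = -17 + 0*42 = -17 + 0 = -17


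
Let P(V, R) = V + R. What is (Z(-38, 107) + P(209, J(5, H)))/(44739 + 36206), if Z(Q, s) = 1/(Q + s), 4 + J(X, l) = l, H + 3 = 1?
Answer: 14008/5585205 ≈ 0.0025081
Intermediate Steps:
H = -2 (H = -3 + 1 = -2)
J(X, l) = -4 + l
P(V, R) = R + V
(Z(-38, 107) + P(209, J(5, H)))/(44739 + 36206) = (1/(-38 + 107) + ((-4 - 2) + 209))/(44739 + 36206) = (1/69 + (-6 + 209))/80945 = (1/69 + 203)*(1/80945) = (14008/69)*(1/80945) = 14008/5585205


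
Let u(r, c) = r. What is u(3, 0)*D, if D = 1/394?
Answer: 3/394 ≈ 0.0076142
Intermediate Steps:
D = 1/394 ≈ 0.0025381
u(3, 0)*D = 3*(1/394) = 3/394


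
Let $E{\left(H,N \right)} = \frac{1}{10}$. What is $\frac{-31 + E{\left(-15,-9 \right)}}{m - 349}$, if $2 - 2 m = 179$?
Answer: $\frac{309}{4375} \approx 0.070629$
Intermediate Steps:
$m = - \frac{177}{2}$ ($m = 1 - \frac{179}{2} = - \frac{177}{2} \approx -88.5$)
$E{\left(H,N \right)} = \frac{1}{10}$
$\frac{-31 + E{\left(-15,-9 \right)}}{m - 349} = \frac{-31 + \frac{1}{10}}{- \frac{177}{2} - 349} = - \frac{309}{10 \left(- \frac{875}{2}\right)} = \left(- \frac{309}{10}\right) \left(- \frac{2}{875}\right) = \frac{309}{4375}$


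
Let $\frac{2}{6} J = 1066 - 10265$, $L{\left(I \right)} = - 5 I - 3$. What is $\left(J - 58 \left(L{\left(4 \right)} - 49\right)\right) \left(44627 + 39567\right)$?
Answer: $-1971907674$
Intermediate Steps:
$L{\left(I \right)} = -3 - 5 I$
$J = -27597$ ($J = 3 \left(1066 - 10265\right) = 3 \left(-9199\right) = -27597$)
$\left(J - 58 \left(L{\left(4 \right)} - 49\right)\right) \left(44627 + 39567\right) = \left(-27597 - 58 \left(\left(-3 - 20\right) - 49\right)\right) \left(44627 + 39567\right) = \left(-27597 - 58 \left(\left(-3 - 20\right) - 49\right)\right) 84194 = \left(-27597 - 58 \left(-23 - 49\right)\right) 84194 = \left(-27597 - -4176\right) 84194 = \left(-27597 + 4176\right) 84194 = \left(-23421\right) 84194 = -1971907674$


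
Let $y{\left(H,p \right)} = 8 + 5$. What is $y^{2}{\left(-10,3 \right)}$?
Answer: $169$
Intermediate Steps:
$y{\left(H,p \right)} = 13$
$y^{2}{\left(-10,3 \right)} = 13^{2} = 169$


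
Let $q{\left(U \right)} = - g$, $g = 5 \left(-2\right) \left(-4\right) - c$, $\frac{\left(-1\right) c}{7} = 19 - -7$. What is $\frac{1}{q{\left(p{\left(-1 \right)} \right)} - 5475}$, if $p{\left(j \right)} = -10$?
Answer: $- \frac{1}{5697} \approx -0.00017553$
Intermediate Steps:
$c = -182$ ($c = - 7 \left(19 - -7\right) = - 7 \left(19 + 7\right) = \left(-7\right) 26 = -182$)
$g = 222$ ($g = 5 \left(-2\right) \left(-4\right) - -182 = \left(-10\right) \left(-4\right) + 182 = 40 + 182 = 222$)
$q{\left(U \right)} = -222$ ($q{\left(U \right)} = \left(-1\right) 222 = -222$)
$\frac{1}{q{\left(p{\left(-1 \right)} \right)} - 5475} = \frac{1}{-222 - 5475} = \frac{1}{-5697} = - \frac{1}{5697}$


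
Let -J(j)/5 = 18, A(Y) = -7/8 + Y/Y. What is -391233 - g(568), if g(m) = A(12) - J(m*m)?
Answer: -3130585/8 ≈ -3.9132e+5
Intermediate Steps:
A(Y) = ⅛ (A(Y) = -7*⅛ + 1 = -7/8 + 1 = ⅛)
J(j) = -90 (J(j) = -5*18 = -90)
g(m) = 721/8 (g(m) = ⅛ - 1*(-90) = ⅛ + 90 = 721/8)
-391233 - g(568) = -391233 - 1*721/8 = -391233 - 721/8 = -3130585/8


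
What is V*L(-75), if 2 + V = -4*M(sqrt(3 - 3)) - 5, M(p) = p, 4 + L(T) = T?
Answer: 553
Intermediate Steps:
L(T) = -4 + T
V = -7 (V = -2 + (-4*sqrt(3 - 3) - 5) = -2 + (-4*sqrt(0) - 5) = -2 + (-4*0 - 5) = -2 + (0 - 5) = -2 - 5 = -7)
V*L(-75) = -7*(-4 - 75) = -7*(-79) = 553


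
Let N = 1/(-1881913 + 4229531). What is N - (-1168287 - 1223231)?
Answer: 5614370704125/2347618 ≈ 2.3915e+6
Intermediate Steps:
N = 1/2347618 ≈ 4.2596e-7
N - (-1168287 - 1223231) = 1/2347618 - (-1168287 - 1223231) = 1/2347618 - 1*(-2391518) = 1/2347618 + 2391518 = 5614370704125/2347618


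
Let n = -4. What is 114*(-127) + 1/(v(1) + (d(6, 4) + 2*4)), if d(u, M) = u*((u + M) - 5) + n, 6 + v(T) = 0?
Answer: -405383/28 ≈ -14478.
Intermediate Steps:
v(T) = -6 (v(T) = -6 + 0 = -6)
d(u, M) = -4 + u*(-5 + M + u) (d(u, M) = u*((u + M) - 5) - 4 = u*((M + u) - 5) - 4 = u*(-5 + M + u) - 4 = -4 + u*(-5 + M + u))
114*(-127) + 1/(v(1) + (d(6, 4) + 2*4)) = 114*(-127) + 1/(-6 + ((-4 + 6² - 5*6 + 4*6) + 2*4)) = -14478 + 1/(-6 + ((-4 + 36 - 30 + 24) + 8)) = -14478 + 1/(-6 + (26 + 8)) = -14478 + 1/(-6 + 34) = -14478 + 1/28 = -405383/28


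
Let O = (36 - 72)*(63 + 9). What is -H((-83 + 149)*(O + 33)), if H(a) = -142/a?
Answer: -71/84447 ≈ -0.00084076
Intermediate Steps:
O = -2592 (O = -36*72 = -2592)
-H((-83 + 149)*(O + 33)) = -(-142)/((-83 + 149)*(-2592 + 33)) = -(-142)/(66*(-2559)) = -(-142)/(-168894) = -(-142)*(-1)/168894 = -1*71/84447 = -71/84447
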